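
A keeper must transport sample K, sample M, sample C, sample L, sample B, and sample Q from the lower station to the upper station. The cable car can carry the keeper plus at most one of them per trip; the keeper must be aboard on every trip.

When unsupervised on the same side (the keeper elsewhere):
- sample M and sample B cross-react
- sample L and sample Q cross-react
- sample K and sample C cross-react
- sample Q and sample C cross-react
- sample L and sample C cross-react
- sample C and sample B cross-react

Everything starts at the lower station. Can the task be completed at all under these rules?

Whatever the first load, the items left behind include a forbidden pair without the keeper. No opening move is safe, so no plan exists.

No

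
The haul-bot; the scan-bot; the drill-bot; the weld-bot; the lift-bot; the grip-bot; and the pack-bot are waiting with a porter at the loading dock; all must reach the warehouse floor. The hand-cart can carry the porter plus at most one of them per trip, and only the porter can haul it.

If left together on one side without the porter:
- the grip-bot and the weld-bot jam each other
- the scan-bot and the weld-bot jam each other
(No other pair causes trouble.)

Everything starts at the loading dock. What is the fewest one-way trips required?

Counting alone: the porter can take at most 1 across per trip to the warehouse floor, so moving all 7 needs at least 7 loaded trips out, with a return between consecutive ones — at least 13 crossings.
The safety rule pushes this higher. Following every safe sequence of crossings, the most of the 7 that can be at the warehouse floor as the hand-cart arrives there on crossing 13 is 6 — never all 7.
So no plan with fewer than 15 crossings exists, and this one achieves 15:
1. Porter goes to the warehouse floor with the weld-bot.
2. Porter goes back to the loading dock alone.
3. Porter goes to the warehouse floor with the haul-bot.
4. Porter goes back to the loading dock alone.
5. Porter goes to the warehouse floor with the scan-bot.
6. Porter goes back to the loading dock with the weld-bot.
7. Porter goes to the warehouse floor with the grip-bot.
8. Porter goes back to the loading dock alone.
9. Porter goes to the warehouse floor with the drill-bot.
10. Porter goes back to the loading dock alone.
11. Porter goes to the warehouse floor with the lift-bot.
12. Porter goes back to the loading dock alone.
13. Porter goes to the warehouse floor with the pack-bot.
14. Porter goes back to the loading dock alone.
15. Porter goes to the warehouse floor with the weld-bot.

15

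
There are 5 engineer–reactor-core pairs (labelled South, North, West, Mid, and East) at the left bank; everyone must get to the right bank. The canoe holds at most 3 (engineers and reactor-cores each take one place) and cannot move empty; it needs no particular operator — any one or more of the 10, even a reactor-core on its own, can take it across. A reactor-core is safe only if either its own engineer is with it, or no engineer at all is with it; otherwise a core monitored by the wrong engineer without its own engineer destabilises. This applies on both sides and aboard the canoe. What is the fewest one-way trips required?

Counting alone: each trip to the right bank takes at most 3 across and each return brings at least 1 back, so after t trips out (and t−1 returns) at most 3t − (t−1) of the 10 are across; that first reaches 10 at t = 5, so at least 9 crossings are needed.
The safety rule pushes this higher. Following every safe sequence of crossings, the most of the 10 that can be at the right bank as the canoe arrives there on crossing 9 is 9 — never all 10.
So no plan with fewer than 11 crossings exists, and this one achieves 11:
1. engineer South and reactor-core South cross → the right bank.
2. engineer South crosses ← the left bank.
3. reactor-core Mid, reactor-core North, and reactor-core West cross → the right bank.
4. reactor-core South crosses ← the left bank.
5. engineer Mid, engineer North, and engineer West cross → the right bank.
6. engineer North and reactor-core North cross ← the left bank.
7. engineer East, engineer North, and engineer South cross → the right bank.
8. reactor-core West crosses ← the left bank.
9. reactor-core North and reactor-core South cross → the right bank.
10. reactor-core South crosses ← the left bank.
11. reactor-core East, reactor-core South, and reactor-core West cross → the right bank.

11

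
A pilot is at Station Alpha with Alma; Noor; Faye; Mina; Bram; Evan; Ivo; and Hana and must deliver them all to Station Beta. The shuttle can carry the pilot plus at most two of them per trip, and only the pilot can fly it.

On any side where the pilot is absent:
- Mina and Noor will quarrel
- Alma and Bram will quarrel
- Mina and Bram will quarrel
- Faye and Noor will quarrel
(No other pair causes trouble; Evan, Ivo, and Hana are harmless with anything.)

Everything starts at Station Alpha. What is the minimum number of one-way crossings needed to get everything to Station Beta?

9

Counting alone: the pilot can take at most 2 across per trip to Station Beta, so moving all 8 needs at least 4 loaded trips out, with a return between consecutive ones — at least 7 crossings.
The safety rule pushes this higher. Following every safe sequence of crossings, the most of the 8 that can be at Station Beta as the shuttle arrives there on crossing 7 is 7 — never all 8.
So no plan with fewer than 9 crossings exists, and this one achieves 9:
1. Pilot goes to Station Beta with Bram and Noor.  [Station Alpha: Alma, Evan, Faye, Hana, Ivo, Mina | Station Beta: Bram, Noor]
2. Pilot goes back to Station Alpha alone.  [Station Alpha: Alma, Evan, Faye, Hana, Ivo, Mina | Station Beta: Bram, Noor]
3. Pilot goes to Station Beta with Alma and Faye.  [Station Alpha: Evan, Hana, Ivo, Mina | Station Beta: Alma, Bram, Faye, Noor]
4. Pilot goes back to Station Alpha with Bram and Noor.  [Station Alpha: Bram, Evan, Hana, Ivo, Mina, Noor | Station Beta: Alma, Faye]
5. Pilot goes to Station Beta with Evan and Mina.  [Station Alpha: Bram, Hana, Ivo, Noor | Station Beta: Alma, Evan, Faye, Mina]
6. Pilot goes back to Station Alpha alone.  [Station Alpha: Bram, Hana, Ivo, Noor | Station Beta: Alma, Evan, Faye, Mina]
7. Pilot goes to Station Beta with Hana and Ivo.  [Station Alpha: Bram, Noor | Station Beta: Alma, Evan, Faye, Hana, Ivo, Mina]
8. Pilot goes back to Station Alpha alone.  [Station Alpha: Bram, Noor | Station Beta: Alma, Evan, Faye, Hana, Ivo, Mina]
9. Pilot goes to Station Beta with Bram and Noor.  [Station Alpha: — | Station Beta: Alma, Bram, Evan, Faye, Hana, Ivo, Mina, Noor]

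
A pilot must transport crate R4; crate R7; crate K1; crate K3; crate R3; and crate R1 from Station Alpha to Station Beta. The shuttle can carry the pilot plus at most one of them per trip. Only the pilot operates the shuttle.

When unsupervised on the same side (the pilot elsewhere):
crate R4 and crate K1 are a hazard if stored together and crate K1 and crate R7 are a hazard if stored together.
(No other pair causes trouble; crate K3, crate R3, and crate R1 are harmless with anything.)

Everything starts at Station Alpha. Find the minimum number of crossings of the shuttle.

Counting alone: the pilot can take at most 1 across per trip to Station Beta, so moving all 6 needs at least 6 loaded trips out, with a return between consecutive ones — at least 11 crossings.
The safety rule pushes this higher. Following every safe sequence of crossings, the most of the 6 that can be at Station Beta as the shuttle arrives there on crossing 11 is 5 — never all 6.
So no plan with fewer than 13 crossings exists, and this one achieves 13:
1. Pilot goes to Station Beta with crate K1.
2. Pilot goes back to Station Alpha alone.
3. Pilot goes to Station Beta with crate R4.
4. Pilot goes back to Station Alpha with crate K1.
5. Pilot goes to Station Beta with crate R7.
6. Pilot goes back to Station Alpha alone.
7. Pilot goes to Station Beta with crate K3.
8. Pilot goes back to Station Alpha alone.
9. Pilot goes to Station Beta with crate R3.
10. Pilot goes back to Station Alpha alone.
11. Pilot goes to Station Beta with crate R1.
12. Pilot goes back to Station Alpha alone.
13. Pilot goes to Station Beta with crate K1.

13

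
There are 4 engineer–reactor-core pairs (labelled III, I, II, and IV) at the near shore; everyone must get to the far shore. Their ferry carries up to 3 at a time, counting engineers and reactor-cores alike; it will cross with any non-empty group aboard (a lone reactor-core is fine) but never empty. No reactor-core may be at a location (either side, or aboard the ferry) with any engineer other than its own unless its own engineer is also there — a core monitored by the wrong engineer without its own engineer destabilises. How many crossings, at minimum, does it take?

Counting alone: each trip to the far shore takes at most 3 across and each return brings at least 1 back, so after t trips out (and t−1 returns) at most 3t − (t−1) of the 8 are across; that first reaches 8 at t = 4, so at least 7 crossings are needed.
The safety rule pushes this higher. Following every safe sequence of crossings, the most of the 8 that can be at the far shore as the ferry arrives there on crossing 7 is 7 — never all 8.
So no plan with fewer than 9 crossings exists, and this one achieves 9:
1. engineer III and reactor-core III cross → the far shore.
2. engineer III crosses ← the near shore.
3. engineer I, engineer III, and reactor-core I cross → the far shore.
4. engineer III and reactor-core III cross ← the near shore.
5. engineer II, engineer III, and engineer IV cross → the far shore.
6. reactor-core I crosses ← the near shore.
7. reactor-core I and reactor-core III cross → the far shore.
8. reactor-core III crosses ← the near shore.
9. reactor-core II, reactor-core III, and reactor-core IV cross → the far shore.

9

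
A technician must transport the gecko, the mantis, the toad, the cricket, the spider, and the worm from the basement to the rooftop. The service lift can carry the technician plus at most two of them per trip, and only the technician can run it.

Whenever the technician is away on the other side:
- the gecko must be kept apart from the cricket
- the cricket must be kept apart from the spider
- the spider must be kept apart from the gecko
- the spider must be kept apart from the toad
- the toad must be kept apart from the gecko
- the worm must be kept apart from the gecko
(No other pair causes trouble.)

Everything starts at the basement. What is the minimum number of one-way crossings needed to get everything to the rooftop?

Counting alone: the technician can take at most 2 across per trip to the rooftop, so moving all 6 needs at least 3 loaded trips out, with a return between consecutive ones — at least 5 crossings.
The safety rule pushes this higher. Following every safe sequence of crossings, the most of the 6 that can be at the rooftop as the service lift arrives there on crossings 5, 7 is 4, 5 respectively — never all 6.
So no plan with fewer than 9 crossings exists, and this one achieves 9:
1. Technician goes to the rooftop with the gecko and the spider.  [the basement: the cricket, the mantis, the toad, the worm | the rooftop: the gecko, the spider]
2. Technician goes back to the basement with the gecko.  [the basement: the cricket, the gecko, the mantis, the toad, the worm | the rooftop: the spider]
3. Technician goes to the rooftop with the gecko and the mantis.  [the basement: the cricket, the toad, the worm | the rooftop: the gecko, the mantis, the spider]
4. Technician goes back to the basement with the gecko.  [the basement: the cricket, the gecko, the toad, the worm | the rooftop: the mantis, the spider]
5. Technician goes to the rooftop with the gecko and the worm.  [the basement: the cricket, the toad | the rooftop: the gecko, the mantis, the spider, the worm]
6. Technician goes back to the basement with the gecko.  [the basement: the cricket, the gecko, the toad | the rooftop: the mantis, the spider, the worm]
7. Technician goes to the rooftop with the cricket and the toad.  [the basement: the gecko | the rooftop: the cricket, the mantis, the spider, the toad, the worm]
8. Technician goes back to the basement with the spider.  [the basement: the gecko, the spider | the rooftop: the cricket, the mantis, the toad, the worm]
9. Technician goes to the rooftop with the gecko and the spider.  [the basement: — | the rooftop: the cricket, the gecko, the mantis, the spider, the toad, the worm]

9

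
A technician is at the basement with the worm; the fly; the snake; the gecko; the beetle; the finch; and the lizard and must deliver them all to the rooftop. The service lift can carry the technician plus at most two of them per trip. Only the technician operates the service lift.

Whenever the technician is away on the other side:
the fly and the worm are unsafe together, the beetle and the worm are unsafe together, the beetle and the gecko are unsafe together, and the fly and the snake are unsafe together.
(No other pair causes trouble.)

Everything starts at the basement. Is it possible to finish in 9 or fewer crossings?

Yes — this plan uses 9 crossings (≤ 9):
1. Technician goes to the rooftop with the beetle and the fly.  [the basement: the finch, the gecko, the lizard, the snake, the worm | the rooftop: the beetle, the fly]
2. Technician goes back to the basement alone.  [the basement: the finch, the gecko, the lizard, the snake, the worm | the rooftop: the beetle, the fly]
3. Technician goes to the rooftop with the worm.  [the basement: the finch, the gecko, the lizard, the snake | the rooftop: the beetle, the fly, the worm]
4. Technician goes back to the basement with the beetle and the fly.  [the basement: the beetle, the finch, the fly, the gecko, the lizard, the snake | the rooftop: the worm]
5. Technician goes to the rooftop with the gecko and the snake.  [the basement: the beetle, the finch, the fly, the lizard | the rooftop: the gecko, the snake, the worm]
6. Technician goes back to the basement alone.  [the basement: the beetle, the finch, the fly, the lizard | the rooftop: the gecko, the snake, the worm]
7. Technician goes to the rooftop with the finch and the lizard.  [the basement: the beetle, the fly | the rooftop: the finch, the gecko, the lizard, the snake, the worm]
8. Technician goes back to the basement alone.  [the basement: the beetle, the fly | the rooftop: the finch, the gecko, the lizard, the snake, the worm]
9. Technician goes to the rooftop with the beetle and the fly.  [the basement: — | the rooftop: the beetle, the finch, the fly, the gecko, the lizard, the snake, the worm]

Yes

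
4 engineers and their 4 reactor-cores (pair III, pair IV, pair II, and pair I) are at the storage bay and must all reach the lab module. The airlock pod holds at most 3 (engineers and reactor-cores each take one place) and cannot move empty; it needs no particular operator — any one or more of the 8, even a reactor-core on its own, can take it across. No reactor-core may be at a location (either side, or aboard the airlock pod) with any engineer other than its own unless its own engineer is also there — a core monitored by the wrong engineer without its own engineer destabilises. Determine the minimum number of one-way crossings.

9

Counting alone: each trip to the lab module takes at most 3 across and each return brings at least 1 back, so after t trips out (and t−1 returns) at most 3t − (t−1) of the 8 are across; that first reaches 8 at t = 4, so at least 7 crossings are needed.
The safety rule pushes this higher. Following every safe sequence of crossings, the most of the 8 that can be at the lab module as the airlock pod arrives there on crossing 7 is 7 — never all 8.
So no plan with fewer than 9 crossings exists, and this one achieves 9:
1. engineer III and reactor-core III cross → the lab module.
2. engineer III crosses ← the storage bay.
3. engineer III, engineer IV, and reactor-core IV cross → the lab module.
4. engineer III and reactor-core III cross ← the storage bay.
5. engineer I, engineer II, and engineer III cross → the lab module.
6. reactor-core IV crosses ← the storage bay.
7. reactor-core III and reactor-core IV cross → the lab module.
8. reactor-core III crosses ← the storage bay.
9. reactor-core I, reactor-core II, and reactor-core III cross → the lab module.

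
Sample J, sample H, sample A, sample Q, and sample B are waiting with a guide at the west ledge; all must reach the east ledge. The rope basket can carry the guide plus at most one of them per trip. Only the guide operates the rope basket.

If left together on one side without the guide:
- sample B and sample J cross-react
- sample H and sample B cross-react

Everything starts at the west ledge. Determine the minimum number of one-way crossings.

Counting alone: the guide can take at most 1 across per trip to the east ledge, so moving all 5 needs at least 5 loaded trips out, with a return between consecutive ones — at least 9 crossings.
The safety rule pushes this higher. Following every safe sequence of crossings, the most of the 5 that can be at the east ledge as the rope basket arrives there on crossing 9 is 4 — never all 5.
So no plan with fewer than 11 crossings exists, and this one achieves 11:
1. Guide goes to the east ledge with sample B.  [the west ledge: sample A, sample H, sample J, sample Q | the east ledge: sample B]
2. Guide goes back to the west ledge alone.  [the west ledge: sample A, sample H, sample J, sample Q | the east ledge: sample B]
3. Guide goes to the east ledge with sample J.  [the west ledge: sample A, sample H, sample Q | the east ledge: sample B, sample J]
4. Guide goes back to the west ledge with sample B.  [the west ledge: sample A, sample B, sample H, sample Q | the east ledge: sample J]
5. Guide goes to the east ledge with sample H.  [the west ledge: sample A, sample B, sample Q | the east ledge: sample H, sample J]
6. Guide goes back to the west ledge alone.  [the west ledge: sample A, sample B, sample Q | the east ledge: sample H, sample J]
7. Guide goes to the east ledge with sample A.  [the west ledge: sample B, sample Q | the east ledge: sample A, sample H, sample J]
8. Guide goes back to the west ledge alone.  [the west ledge: sample B, sample Q | the east ledge: sample A, sample H, sample J]
9. Guide goes to the east ledge with sample Q.  [the west ledge: sample B | the east ledge: sample A, sample H, sample J, sample Q]
10. Guide goes back to the west ledge alone.  [the west ledge: sample B | the east ledge: sample A, sample H, sample J, sample Q]
11. Guide goes to the east ledge with sample B.  [the west ledge: — | the east ledge: sample A, sample B, sample H, sample J, sample Q]

11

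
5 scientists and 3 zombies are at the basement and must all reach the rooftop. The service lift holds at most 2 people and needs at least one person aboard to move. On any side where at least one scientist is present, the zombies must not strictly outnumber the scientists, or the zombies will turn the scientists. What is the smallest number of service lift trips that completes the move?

13

Counting alone: each trip to the rooftop takes at most 2 across and each return brings at least 1 back, so after t trips out (and t−1 returns) at most 2t − (t−1) of the 8 are across; that first reaches 8 at t = 7, so at least 13 crossings are needed.
The plan below uses exactly 13 crossings, so it is optimal:
1. 2 zombies → the rooftop.  (the basement: 5S 1Z; the rooftop: 0S 2Z)
2. 1 zombie ← the basement.  (the basement: 5S 2Z; the rooftop: 0S 1Z)
3. 2 zombies → the rooftop.  (the basement: 5S 0Z; the rooftop: 0S 3Z)
4. 1 zombie ← the basement.  (the basement: 5S 1Z; the rooftop: 0S 2Z)
5. 2 scientists → the rooftop.  (the basement: 3S 1Z; the rooftop: 2S 2Z)
6. 1 zombie ← the basement.  (the basement: 3S 2Z; the rooftop: 2S 1Z)
7. 1 scientist and 1 zombie → the rooftop.  (the basement: 2S 1Z; the rooftop: 3S 2Z)
8. 1 zombie ← the basement.  (the basement: 2S 2Z; the rooftop: 3S 1Z)
9. 2 zombies → the rooftop.  (the basement: 2S 0Z; the rooftop: 3S 3Z)
10. 1 zombie ← the basement.  (the basement: 2S 1Z; the rooftop: 3S 2Z)
11. 1 scientist and 1 zombie → the rooftop.  (the basement: 1S 0Z; the rooftop: 4S 3Z)
12. 1 zombie ← the basement.  (the basement: 1S 1Z; the rooftop: 4S 2Z)
13. 1 scientist and 1 zombie → the rooftop.  (the basement: 0S 0Z; the rooftop: 5S 3Z)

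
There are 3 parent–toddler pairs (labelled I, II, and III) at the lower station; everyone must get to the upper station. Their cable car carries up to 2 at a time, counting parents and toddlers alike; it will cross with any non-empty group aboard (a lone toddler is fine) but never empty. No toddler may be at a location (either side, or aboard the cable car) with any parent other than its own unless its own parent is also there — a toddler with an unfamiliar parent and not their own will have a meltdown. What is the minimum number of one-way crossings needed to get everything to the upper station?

11

Counting alone: each trip to the upper station takes at most 2 across and each return brings at least 1 back, so after t trips out (and t−1 returns) at most 2t − (t−1) of the 6 are across; that first reaches 6 at t = 5, so at least 9 crossings are needed.
The safety rule pushes this higher. Following every safe sequence of crossings, the most of the 6 that can be at the upper station as the cable car arrives there on crossing 9 is 5 — never all 6.
So no plan with fewer than 11 crossings exists, and this one achieves 11:
1. parent I and toddler I cross → the upper station.
2. parent I crosses ← the lower station.
3. toddler II and toddler III cross → the upper station.
4. toddler I crosses ← the lower station.
5. parent II and parent III cross → the upper station.
6. parent II and toddler II cross ← the lower station.
7. parent I and parent II cross → the upper station.
8. toddler III crosses ← the lower station.
9. toddler I and toddler II cross → the upper station.
10. parent III crosses ← the lower station.
11. parent III and toddler III cross → the upper station.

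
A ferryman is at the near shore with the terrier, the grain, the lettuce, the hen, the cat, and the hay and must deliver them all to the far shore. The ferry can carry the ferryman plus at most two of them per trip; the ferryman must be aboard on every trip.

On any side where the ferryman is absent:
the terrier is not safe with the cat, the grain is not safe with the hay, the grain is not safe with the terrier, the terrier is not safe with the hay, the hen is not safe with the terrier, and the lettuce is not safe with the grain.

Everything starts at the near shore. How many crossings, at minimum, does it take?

Counting alone: the ferryman can take at most 2 across per trip to the far shore, so moving all 6 needs at least 3 loaded trips out, with a return between consecutive ones — at least 5 crossings.
The safety rule pushes this higher. Following every safe sequence of crossings, the most of the 6 that can be at the far shore as the ferry arrives there on crossings 5, 7 is 4, 5 respectively — never all 6.
So no plan with fewer than 9 crossings exists, and this one achieves 9:
1. Ferryman goes to the far shore with the grain and the terrier.
2. Ferryman goes back to the near shore with the terrier.
3. Ferryman goes to the far shore with the lettuce and the terrier.
4. Ferryman goes back to the near shore with the grain.
5. Ferryman goes to the far shore with the hay and the hen.
6. Ferryman goes back to the near shore with the terrier.
7. Ferryman goes to the far shore with the cat and the terrier.
8. Ferryman goes back to the near shore with the terrier.
9. Ferryman goes to the far shore with the grain and the terrier.

9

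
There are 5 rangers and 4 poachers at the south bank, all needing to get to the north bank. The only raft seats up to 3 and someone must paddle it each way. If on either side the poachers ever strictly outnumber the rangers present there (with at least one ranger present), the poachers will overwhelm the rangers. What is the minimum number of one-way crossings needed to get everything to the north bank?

Counting alone: each trip to the north bank takes at most 3 across and each return brings at least 1 back, so after t trips out (and t−1 returns) at most 3t − (t−1) of the 9 are across; that first reaches 9 at t = 4, so at least 7 crossings are needed.
The plan below uses exactly 7 crossings, so it is optimal:
1. 3 poachers → the north bank.  (the south bank: 5R 1P; the north bank: 0R 3P)
2. 1 poacher ← the south bank.  (the south bank: 5R 2P; the north bank: 0R 2P)
3. 3 rangers → the north bank.  (the south bank: 2R 2P; the north bank: 3R 2P)
4. 1 ranger ← the south bank.  (the south bank: 3R 2P; the north bank: 2R 2P)
5. 2 rangers and 1 poacher → the north bank.  (the south bank: 1R 1P; the north bank: 4R 3P)
6. 1 ranger ← the south bank.  (the south bank: 2R 1P; the north bank: 3R 3P)
7. 2 rangers and 1 poacher → the north bank.  (the south bank: 0R 0P; the north bank: 5R 4P)

7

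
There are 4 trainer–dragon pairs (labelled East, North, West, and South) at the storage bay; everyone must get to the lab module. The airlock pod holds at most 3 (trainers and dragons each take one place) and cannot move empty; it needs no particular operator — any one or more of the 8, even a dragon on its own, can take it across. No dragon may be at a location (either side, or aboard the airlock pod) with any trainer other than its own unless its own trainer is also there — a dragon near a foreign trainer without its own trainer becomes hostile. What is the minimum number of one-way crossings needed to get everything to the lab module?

9

Counting alone: each trip to the lab module takes at most 3 across and each return brings at least 1 back, so after t trips out (and t−1 returns) at most 3t − (t−1) of the 8 are across; that first reaches 8 at t = 4, so at least 7 crossings are needed.
The safety rule pushes this higher. Following every safe sequence of crossings, the most of the 8 that can be at the lab module as the airlock pod arrives there on crossing 7 is 7 — never all 8.
So no plan with fewer than 9 crossings exists, and this one achieves 9:
1. dragon East and trainer East cross → the lab module.
2. trainer East crosses ← the storage bay.
3. dragon North, trainer East, and trainer North cross → the lab module.
4. dragon East and trainer East cross ← the storage bay.
5. trainer East, trainer South, and trainer West cross → the lab module.
6. dragon North crosses ← the storage bay.
7. dragon East and dragon North cross → the lab module.
8. dragon East crosses ← the storage bay.
9. dragon East, dragon South, and dragon West cross → the lab module.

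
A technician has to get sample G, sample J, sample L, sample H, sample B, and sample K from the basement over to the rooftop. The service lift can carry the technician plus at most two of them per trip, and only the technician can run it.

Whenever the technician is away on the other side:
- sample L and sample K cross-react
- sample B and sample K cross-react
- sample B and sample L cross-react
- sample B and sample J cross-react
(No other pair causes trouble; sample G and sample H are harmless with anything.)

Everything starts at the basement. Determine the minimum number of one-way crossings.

9

Counting alone: the technician can take at most 2 across per trip to the rooftop, so moving all 6 needs at least 3 loaded trips out, with a return between consecutive ones — at least 5 crossings.
The safety rule pushes this higher. Following every safe sequence of crossings, the most of the 6 that can be at the rooftop as the service lift arrives there on crossings 5, 7 is 4, 5 respectively — never all 6.
So no plan with fewer than 9 crossings exists, and this one achieves 9:
1. Technician goes to the rooftop with sample B and sample L.  [the basement: sample G, sample H, sample J, sample K | the rooftop: sample B, sample L]
2. Technician goes back to the basement with sample L.  [the basement: sample G, sample H, sample J, sample K, sample L | the rooftop: sample B]
3. Technician goes to the rooftop with sample G and sample L.  [the basement: sample H, sample J, sample K | the rooftop: sample B, sample G, sample L]
4. Technician goes back to the basement with sample L.  [the basement: sample H, sample J, sample K, sample L | the rooftop: sample B, sample G]
5. Technician goes to the rooftop with sample J and sample L.  [the basement: sample H, sample K | the rooftop: sample B, sample G, sample J, sample L]
6. Technician goes back to the basement with sample B.  [the basement: sample B, sample H, sample K | the rooftop: sample G, sample J, sample L]
7. Technician goes to the rooftop with sample B and sample H.  [the basement: sample K | the rooftop: sample B, sample G, sample H, sample J, sample L]
8. Technician goes back to the basement with sample B.  [the basement: sample B, sample K | the rooftop: sample G, sample H, sample J, sample L]
9. Technician goes to the rooftop with sample B and sample K.  [the basement: — | the rooftop: sample B, sample G, sample H, sample J, sample K, sample L]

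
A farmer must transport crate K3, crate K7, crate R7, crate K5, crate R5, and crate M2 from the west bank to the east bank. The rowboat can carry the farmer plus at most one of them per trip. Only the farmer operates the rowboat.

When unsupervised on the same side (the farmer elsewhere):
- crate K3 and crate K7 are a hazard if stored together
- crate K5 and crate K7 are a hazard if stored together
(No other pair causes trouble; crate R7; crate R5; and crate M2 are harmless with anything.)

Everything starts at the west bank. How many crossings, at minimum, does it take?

13

Counting alone: the farmer can take at most 1 across per trip to the east bank, so moving all 6 needs at least 6 loaded trips out, with a return between consecutive ones — at least 11 crossings.
The safety rule pushes this higher. Following every safe sequence of crossings, the most of the 6 that can be at the east bank as the rowboat arrives there on crossing 11 is 5 — never all 6.
So no plan with fewer than 13 crossings exists, and this one achieves 13:
1. Farmer goes to the east bank with crate K7.
2. Farmer goes back to the west bank alone.
3. Farmer goes to the east bank with crate K3.
4. Farmer goes back to the west bank with crate K7.
5. Farmer goes to the east bank with crate K5.
6. Farmer goes back to the west bank alone.
7. Farmer goes to the east bank with crate R7.
8. Farmer goes back to the west bank alone.
9. Farmer goes to the east bank with crate R5.
10. Farmer goes back to the west bank alone.
11. Farmer goes to the east bank with crate M2.
12. Farmer goes back to the west bank alone.
13. Farmer goes to the east bank with crate K7.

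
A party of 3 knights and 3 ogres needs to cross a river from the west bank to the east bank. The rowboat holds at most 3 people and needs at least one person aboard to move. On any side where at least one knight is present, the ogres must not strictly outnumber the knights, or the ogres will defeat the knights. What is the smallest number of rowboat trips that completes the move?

Counting alone: each trip to the east bank takes at most 3 across and each return brings at least 1 back, so after t trips out (and t−1 returns) at most 3t − (t−1) of the 6 are across; that first reaches 6 at t = 3, so at least 5 crossings are needed.
The plan below uses exactly 5 crossings, so it is optimal:
1. 2 ogres → the east bank.  (the west bank: 3K 1O; the east bank: 0K 2O)
2. 1 ogre ← the west bank.  (the west bank: 3K 2O; the east bank: 0K 1O)
3. 3 knights → the east bank.  (the west bank: 0K 2O; the east bank: 3K 1O)
4. 1 ogre ← the west bank.  (the west bank: 0K 3O; the east bank: 3K 0O)
5. 3 ogres → the east bank.  (the west bank: 0K 0O; the east bank: 3K 3O)

5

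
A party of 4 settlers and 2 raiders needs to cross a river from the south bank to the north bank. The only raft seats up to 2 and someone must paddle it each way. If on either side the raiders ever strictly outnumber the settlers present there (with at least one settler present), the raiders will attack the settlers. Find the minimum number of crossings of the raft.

Counting alone: each trip to the north bank takes at most 2 across and each return brings at least 1 back, so after t trips out (and t−1 returns) at most 2t − (t−1) of the 6 are across; that first reaches 6 at t = 5, so at least 9 crossings are needed.
The plan below uses exactly 9 crossings, so it is optimal:
1. 2 raiders → the north bank.  (the south bank: 4S 0R; the north bank: 0S 2R)
2. 1 raider ← the south bank.  (the south bank: 4S 1R; the north bank: 0S 1R)
3. 2 settlers → the north bank.  (the south bank: 2S 1R; the north bank: 2S 1R)
4. 1 raider ← the south bank.  (the south bank: 2S 2R; the north bank: 2S 0R)
5. 2 raiders → the north bank.  (the south bank: 2S 0R; the north bank: 2S 2R)
6. 1 raider ← the south bank.  (the south bank: 2S 1R; the north bank: 2S 1R)
7. 1 settler and 1 raider → the north bank.  (the south bank: 1S 0R; the north bank: 3S 2R)
8. 1 raider ← the south bank.  (the south bank: 1S 1R; the north bank: 3S 1R)
9. 1 settler and 1 raider → the north bank.  (the south bank: 0S 0R; the north bank: 4S 2R)

9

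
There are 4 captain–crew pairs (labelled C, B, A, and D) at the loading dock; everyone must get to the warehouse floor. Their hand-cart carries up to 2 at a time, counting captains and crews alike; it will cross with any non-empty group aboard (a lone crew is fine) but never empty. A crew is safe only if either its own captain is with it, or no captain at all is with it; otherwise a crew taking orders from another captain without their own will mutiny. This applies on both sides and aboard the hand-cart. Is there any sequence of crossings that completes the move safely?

No

Following every safe sequence of crossings from the start, the most of the 8 that can be at the warehouse floor as the hand-cart arrives there on crossings 1, 3, 5 is 2, 3, 4 respectively; the best ever achieved is 4 of 8.
From crossing 7 on, no configuration arises that was not already reachable earlier: only 44 distinct safe configurations (who is on which side, and where the hand-cart is) can ever be reached, none of them has everyone across, and every continuation just revisits them. So no valid plan exists.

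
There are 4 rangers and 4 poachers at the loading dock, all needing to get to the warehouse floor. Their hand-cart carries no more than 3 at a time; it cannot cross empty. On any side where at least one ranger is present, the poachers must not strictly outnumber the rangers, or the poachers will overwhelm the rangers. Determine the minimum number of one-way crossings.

Counting alone: each trip to the warehouse floor takes at most 3 across and each return brings at least 1 back, so after t trips out (and t−1 returns) at most 3t − (t−1) of the 8 are across; that first reaches 8 at t = 4, so at least 7 crossings are needed.
The safety rule pushes this higher. Following every safe sequence of crossings, the most of the 8 that can be at the warehouse floor as the hand-cart arrives there on crossing 7 is 7 — never all 8.
So no plan with fewer than 9 crossings exists, and this one achieves 9:
1. 2 poachers → the warehouse floor.  (the loading dock: 4R 2P; the warehouse floor: 0R 2P)
2. 1 poacher ← the loading dock.  (the loading dock: 4R 3P; the warehouse floor: 0R 1P)
3. 3 poachers → the warehouse floor.  (the loading dock: 4R 0P; the warehouse floor: 0R 4P)
4. 1 poacher ← the loading dock.  (the loading dock: 4R 1P; the warehouse floor: 0R 3P)
5. 3 rangers → the warehouse floor.  (the loading dock: 1R 1P; the warehouse floor: 3R 3P)
6. 1 ranger and 1 poacher ← the loading dock.  (the loading dock: 2R 2P; the warehouse floor: 2R 2P)
7. 2 rangers → the warehouse floor.  (the loading dock: 0R 2P; the warehouse floor: 4R 2P)
8. 1 poacher ← the loading dock.  (the loading dock: 0R 3P; the warehouse floor: 4R 1P)
9. 3 poachers → the warehouse floor.  (the loading dock: 0R 0P; the warehouse floor: 4R 4P)

9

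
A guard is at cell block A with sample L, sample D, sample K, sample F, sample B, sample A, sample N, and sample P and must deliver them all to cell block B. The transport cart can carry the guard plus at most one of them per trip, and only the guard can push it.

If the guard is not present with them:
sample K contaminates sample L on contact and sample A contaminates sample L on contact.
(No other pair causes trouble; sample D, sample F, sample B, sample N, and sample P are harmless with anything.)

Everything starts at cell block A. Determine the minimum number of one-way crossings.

17

Counting alone: the guard can take at most 1 across per trip to cell block B, so moving all 8 needs at least 8 loaded trips out, with a return between consecutive ones — at least 15 crossings.
The safety rule pushes this higher. Following every safe sequence of crossings, the most of the 8 that can be at cell block B as the transport cart arrives there on crossing 15 is 7 — never all 8.
So no plan with fewer than 17 crossings exists, and this one achieves 17:
1. Guard goes to cell block B with sample L.
2. Guard goes back to cell block A alone.
3. Guard goes to cell block B with sample D.
4. Guard goes back to cell block A alone.
5. Guard goes to cell block B with sample K.
6. Guard goes back to cell block A with sample L.
7. Guard goes to cell block B with sample A.
8. Guard goes back to cell block A alone.
9. Guard goes to cell block B with sample F.
10. Guard goes back to cell block A alone.
11. Guard goes to cell block B with sample B.
12. Guard goes back to cell block A alone.
13. Guard goes to cell block B with sample N.
14. Guard goes back to cell block A alone.
15. Guard goes to cell block B with sample P.
16. Guard goes back to cell block A alone.
17. Guard goes to cell block B with sample L.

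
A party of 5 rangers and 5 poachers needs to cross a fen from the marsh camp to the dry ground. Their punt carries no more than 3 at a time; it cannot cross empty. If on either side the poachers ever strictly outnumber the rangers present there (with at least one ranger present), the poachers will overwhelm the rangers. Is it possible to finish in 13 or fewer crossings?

Yes

Yes — this plan uses 11 crossings (≤ 13):
1. 2 poachers → the dry ground.  (the marsh camp: 5R 3P; the dry ground: 0R 2P)
2. 1 poacher ← the marsh camp.  (the marsh camp: 5R 4P; the dry ground: 0R 1P)
3. 3 poachers → the dry ground.  (the marsh camp: 5R 1P; the dry ground: 0R 4P)
4. 1 poacher ← the marsh camp.  (the marsh camp: 5R 2P; the dry ground: 0R 3P)
5. 3 rangers → the dry ground.  (the marsh camp: 2R 2P; the dry ground: 3R 3P)
6. 1 ranger and 1 poacher ← the marsh camp.  (the marsh camp: 3R 3P; the dry ground: 2R 2P)
7. 3 rangers → the dry ground.  (the marsh camp: 0R 3P; the dry ground: 5R 2P)
8. 1 poacher ← the marsh camp.  (the marsh camp: 0R 4P; the dry ground: 5R 1P)
9. 2 poachers → the dry ground.  (the marsh camp: 0R 2P; the dry ground: 5R 3P)
10. 1 poacher ← the marsh camp.  (the marsh camp: 0R 3P; the dry ground: 5R 2P)
11. 3 poachers → the dry ground.  (the marsh camp: 0R 0P; the dry ground: 5R 5P)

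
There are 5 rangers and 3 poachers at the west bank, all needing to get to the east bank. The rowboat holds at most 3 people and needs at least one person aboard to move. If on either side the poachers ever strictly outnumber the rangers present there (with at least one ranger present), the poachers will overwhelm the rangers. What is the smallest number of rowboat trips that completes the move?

7

Counting alone: each trip to the east bank takes at most 3 across and each return brings at least 1 back, so after t trips out (and t−1 returns) at most 3t − (t−1) of the 8 are across; that first reaches 8 at t = 4, so at least 7 crossings are needed.
The plan below uses exactly 7 crossings, so it is optimal:
1. 2 poachers → the east bank.  (the west bank: 5R 1P; the east bank: 0R 2P)
2. 1 poacher ← the west bank.  (the west bank: 5R 2P; the east bank: 0R 1P)
3. 2 rangers and 1 poacher → the east bank.  (the west bank: 3R 1P; the east bank: 2R 2P)
4. 1 poacher ← the west bank.  (the west bank: 3R 2P; the east bank: 2R 1P)
5. 1 ranger and 2 poachers → the east bank.  (the west bank: 2R 0P; the east bank: 3R 3P)
6. 1 poacher ← the west bank.  (the west bank: 2R 1P; the east bank: 3R 2P)
7. 2 rangers and 1 poacher → the east bank.  (the west bank: 0R 0P; the east bank: 5R 3P)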